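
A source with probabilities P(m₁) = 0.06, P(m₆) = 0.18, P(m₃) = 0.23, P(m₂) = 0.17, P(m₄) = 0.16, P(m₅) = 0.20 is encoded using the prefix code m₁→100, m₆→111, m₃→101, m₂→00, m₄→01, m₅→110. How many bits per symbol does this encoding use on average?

L̄ = Σ pᵢ·ℓᵢ = 0.06·3 + 0.18·3 + 0.23·3 + 0.17·2 + 0.16·2 + 0.20·3 = 2.67 bits/symbol.

2.67 bits/symbol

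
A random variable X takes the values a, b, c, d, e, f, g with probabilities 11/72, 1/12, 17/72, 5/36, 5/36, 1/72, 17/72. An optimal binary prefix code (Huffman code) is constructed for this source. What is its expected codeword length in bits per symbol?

2.625 bits/symbol

Repeatedly combine the two least-probable nodes; the expected code length is the sum of the merged weights.
merge 1/72 + 1/12 → 7/72
merge 7/72 + 5/36 → 17/72
merge 5/36 + 11/72 → 7/24
merge 17/72 + 17/72 → 17/36
merge 17/72 + 7/24 → 19/36
merge 17/36 + 19/36 → 1
L = 7/72 + 17/72 + 7/24 + 17/36 + 19/36 + 1 = 21/8 = 2.625 bits/symbol.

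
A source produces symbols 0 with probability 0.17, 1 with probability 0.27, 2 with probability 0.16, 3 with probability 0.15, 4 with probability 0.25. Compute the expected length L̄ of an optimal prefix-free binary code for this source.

2.31 bits/symbol

Repeatedly combine the two least-probable nodes; the expected code length is the sum of the merged weights.
merge 3/20 + 4/25 → 31/100
merge 17/100 + 1/4 → 21/50
merge 27/100 + 31/100 → 29/50
merge 21/50 + 29/50 → 1
L = 31/100 + 21/50 + 29/50 + 1 = 231/100 = 2.31 bits/symbol.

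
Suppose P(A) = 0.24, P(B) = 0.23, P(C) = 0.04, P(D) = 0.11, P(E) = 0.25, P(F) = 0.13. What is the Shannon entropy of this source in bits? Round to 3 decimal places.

H = −Σ pᵢ log₂ pᵢ.
−0.24·log₂(0.24) = 0.4941
−0.23·log₂(0.23) = 0.4877
−0.04·log₂(0.04) = 0.1858
−0.11·log₂(0.11) = 0.3503
−0.25·log₂(0.25) = 0.5000
−0.13·log₂(0.13) = 0.3826
Sum ≈ 2.4005 → 2.400 bits.

2.400 bits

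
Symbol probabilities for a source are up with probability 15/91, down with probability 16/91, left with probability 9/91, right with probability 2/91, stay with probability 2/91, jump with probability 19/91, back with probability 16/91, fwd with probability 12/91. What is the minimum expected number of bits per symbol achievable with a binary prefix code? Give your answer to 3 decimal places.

Repeatedly combine the two least-probable nodes; the expected code length is the sum of the merged weights.
merge 2/91 + 2/91 → 4/91
merge 4/91 + 9/91 → 1/7
merge 12/91 + 1/7 → 25/91
merge 15/91 + 16/91 → 31/91
merge 16/91 + 19/91 → 5/13
merge 25/91 + 31/91 → 8/13
merge 5/13 + 8/13 → 1
L = 4/91 + 1/7 + 25/91 + 31/91 + 5/13 + 8/13 + 1 = 255/91 ≈ 2.802 bits/symbol.

2.802 bits/symbol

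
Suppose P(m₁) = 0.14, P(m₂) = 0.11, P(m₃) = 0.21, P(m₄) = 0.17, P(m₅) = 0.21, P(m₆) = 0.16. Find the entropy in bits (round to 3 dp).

H = −Σ pᵢ log₂ pᵢ.
−0.14·log₂(0.14) = 0.3971
−0.11·log₂(0.11) = 0.3503
−0.21·log₂(0.21) = 0.4728
−0.17·log₂(0.17) = 0.4346
−0.21·log₂(0.21) = 0.4728
−0.16·log₂(0.16) = 0.4230
Sum ≈ 2.5506 → 2.551 bits.

2.551 bits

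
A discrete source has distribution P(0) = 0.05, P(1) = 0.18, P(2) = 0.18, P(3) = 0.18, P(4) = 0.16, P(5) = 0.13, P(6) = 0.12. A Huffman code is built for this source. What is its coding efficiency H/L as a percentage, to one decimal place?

Entropy H = −Σ p log₂ p ≈ 2.7247 bits.
Huffman merges: 1/20+3/25→17/100; 13/100+4/25→29/100; 17/100+9/50→7/20; 9/50+9/50→9/25; 29/100+7/20→16/25; 9/25+16/25→1. L = 281/100 ≈ 2.8100.
Efficiency = H/L = 2.7247/2.8100 = 97.0%.

97.0%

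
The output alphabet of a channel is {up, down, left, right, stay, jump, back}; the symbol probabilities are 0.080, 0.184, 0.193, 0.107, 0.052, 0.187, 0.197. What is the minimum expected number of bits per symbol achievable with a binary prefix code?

Repeatedly combine the two least-probable nodes; the expected code length is the sum of the merged weights.
merge 13/250 + 2/25 → 33/250
merge 107/1000 + 33/250 → 239/1000
merge 23/125 + 187/1000 → 371/1000
merge 193/1000 + 197/1000 → 39/100
merge 239/1000 + 371/1000 → 61/100
merge 39/100 + 61/100 → 1
L = 33/250 + 239/1000 + 371/1000 + 39/100 + 61/100 + 1 = 1371/500 = 2.742 bits/symbol.

2.742 bits/symbol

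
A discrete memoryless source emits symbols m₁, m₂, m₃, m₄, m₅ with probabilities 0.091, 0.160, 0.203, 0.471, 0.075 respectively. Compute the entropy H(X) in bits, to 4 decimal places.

H = −Σ pᵢ log₂ pᵢ.
−0.091·log₂(0.091) = 0.3147
−0.160·log₂(0.160) = 0.4230
−0.203·log₂(0.203) = 0.4670
−0.471·log₂(0.471) = 0.5116
−0.075·log₂(0.075) = 0.2803
Sum ≈ 1.9966 → 1.9966 bits.

1.9966 bits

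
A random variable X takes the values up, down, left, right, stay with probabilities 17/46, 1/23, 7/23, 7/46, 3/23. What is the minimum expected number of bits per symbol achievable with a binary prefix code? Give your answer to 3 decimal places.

Repeatedly combine the two least-probable nodes; the expected code length is the sum of the merged weights.
merge 1/23 + 3/23 → 4/23
merge 7/46 + 4/23 → 15/46
merge 7/23 + 15/46 → 29/46
merge 17/46 + 29/46 → 1
L = 4/23 + 15/46 + 29/46 + 1 = 49/23 ≈ 2.130 bits/symbol.

2.130 bits/symbol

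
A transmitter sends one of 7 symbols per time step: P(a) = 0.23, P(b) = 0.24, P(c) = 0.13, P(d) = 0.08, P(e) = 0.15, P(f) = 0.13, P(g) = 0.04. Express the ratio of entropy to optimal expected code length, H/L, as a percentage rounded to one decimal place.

Entropy H = −Σ p log₂ p ≈ 2.6349 bits.
Huffman merges: 1/25+2/25→3/25; 3/25+13/100→1/4; 13/100+3/20→7/25; 23/100+6/25→47/100; 1/4+7/25→53/100; 47/100+53/100→1. L = 53/20 ≈ 2.6500.
Efficiency = H/L = 2.6349/2.6500 = 99.4%.

99.4%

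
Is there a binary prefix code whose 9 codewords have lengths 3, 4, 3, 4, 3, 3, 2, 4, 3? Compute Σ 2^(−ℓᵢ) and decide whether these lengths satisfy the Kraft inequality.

1.0625; no

With common denominator 2^4 = 16: Σ 2^(−ℓᵢ) = 2/16 + 1/16 + 2/16 + 1/16 + 2/16 + 2/16 + 4/16 + 1/16 + 2/16 = 17/16 = 1.0625.
Kraft's inequality requires Σ ≤ 1; here Σ = 1.0625 > 1, so no such prefix code exists.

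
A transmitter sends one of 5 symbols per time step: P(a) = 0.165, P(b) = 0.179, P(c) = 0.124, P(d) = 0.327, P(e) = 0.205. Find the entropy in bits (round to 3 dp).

H = −Σ pᵢ log₂ pᵢ.
−0.165·log₂(0.165) = 0.4289
−0.179·log₂(0.179) = 0.4443
−0.124·log₂(0.124) = 0.3734
−0.327·log₂(0.327) = 0.5273
−0.205·log₂(0.205) = 0.4687
Sum ≈ 2.2426 → 2.243 bits.

2.243 bits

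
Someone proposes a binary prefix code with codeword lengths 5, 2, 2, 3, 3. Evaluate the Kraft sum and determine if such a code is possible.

0.78125; yes

With common denominator 2^5 = 32: Σ 2^(−ℓᵢ) = 1/32 + 8/32 + 8/32 + 4/32 + 4/32 = 25/32 = 0.78125.
Kraft's inequality requires Σ ≤ 1; here Σ = 0.78125 ≤ 1, so such a prefix code exists.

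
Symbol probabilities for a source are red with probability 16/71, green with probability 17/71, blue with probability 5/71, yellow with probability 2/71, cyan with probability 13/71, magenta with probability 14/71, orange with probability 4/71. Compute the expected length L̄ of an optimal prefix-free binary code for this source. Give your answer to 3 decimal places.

Repeatedly combine the two least-probable nodes; the expected code length is the sum of the merged weights.
merge 2/71 + 4/71 → 6/71
merge 5/71 + 6/71 → 11/71
merge 11/71 + 13/71 → 24/71
merge 14/71 + 16/71 → 30/71
merge 17/71 + 24/71 → 41/71
merge 30/71 + 41/71 → 1
L = 6/71 + 11/71 + 24/71 + 30/71 + 41/71 + 1 = 183/71 ≈ 2.577 bits/symbol.

2.577 bits/symbol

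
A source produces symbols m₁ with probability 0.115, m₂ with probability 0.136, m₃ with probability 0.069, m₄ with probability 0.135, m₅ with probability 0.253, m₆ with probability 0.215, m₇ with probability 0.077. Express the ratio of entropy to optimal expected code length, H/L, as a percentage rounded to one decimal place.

Entropy H = −Σ p log₂ p ≈ 2.6697 bits.
Huffman merges: 69/1000+77/1000→73/500; 23/200+27/200→1/4; 17/125+73/500→141/500; 43/200+1/4→93/200; 253/1000+141/500→107/200; 93/200+107/200→1. L = 1339/500 ≈ 2.6780.
Efficiency = H/L = 2.6697/2.6780 = 99.7%.

99.7%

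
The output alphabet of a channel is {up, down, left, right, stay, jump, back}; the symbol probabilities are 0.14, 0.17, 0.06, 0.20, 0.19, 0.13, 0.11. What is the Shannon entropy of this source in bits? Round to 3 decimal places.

H = −Σ pᵢ log₂ pᵢ.
−0.14·log₂(0.14) = 0.3971
−0.17·log₂(0.17) = 0.4346
−0.06·log₂(0.06) = 0.2435
−0.20·log₂(0.20) = 0.4644
−0.19·log₂(0.19) = 0.4552
−0.13·log₂(0.13) = 0.3826
−0.11·log₂(0.11) = 0.3503
Sum ≈ 2.7278 → 2.728 bits.

2.728 bits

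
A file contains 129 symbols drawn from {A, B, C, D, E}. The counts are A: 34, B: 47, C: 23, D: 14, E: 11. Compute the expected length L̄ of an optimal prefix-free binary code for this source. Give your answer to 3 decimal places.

Probabilities are the counts divided by 129.
Repeatedly combine the two least-probable nodes; the expected code length is the sum of the merged weights.
merge 11/129 + 14/129 → 25/129
merge 23/129 + 25/129 → 16/43
merge 34/129 + 47/129 → 27/43
merge 16/43 + 27/43 → 1
L = 25/129 + 16/43 + 27/43 + 1 = 283/129 ≈ 2.194 bits/symbol.

2.194 bits/symbol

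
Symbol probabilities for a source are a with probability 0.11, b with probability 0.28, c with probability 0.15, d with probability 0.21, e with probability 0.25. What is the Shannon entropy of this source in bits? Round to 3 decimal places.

2.248 bits

H = −Σ pᵢ log₂ pᵢ.
−0.11·log₂(0.11) = 0.3503
−0.28·log₂(0.28) = 0.5142
−0.15·log₂(0.15) = 0.4105
−0.21·log₂(0.21) = 0.4728
−0.25·log₂(0.25) = 0.5000
Sum ≈ 2.2479 → 2.248 bits.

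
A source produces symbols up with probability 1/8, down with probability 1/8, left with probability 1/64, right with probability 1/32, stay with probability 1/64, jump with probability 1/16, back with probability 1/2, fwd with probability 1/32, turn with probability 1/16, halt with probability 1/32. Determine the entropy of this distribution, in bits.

Each probability is a power of 1/2, so log₂(1/p) is an integer.
H = Σ p·log₂(1/p) = 1/8·3 + 1/8·3 + 1/64·6 + 1/32·5 + 1/64·6 + 1/16·4 + 1/2·1 + 1/32·5 + 1/16·4 + 1/32·5 = 2.40625 bits.

2.40625 bits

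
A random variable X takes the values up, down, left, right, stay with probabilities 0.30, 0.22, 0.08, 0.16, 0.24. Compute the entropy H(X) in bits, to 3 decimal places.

2.210 bits

H = −Σ pᵢ log₂ pᵢ.
−0.30·log₂(0.30) = 0.5211
−0.22·log₂(0.22) = 0.4806
−0.08·log₂(0.08) = 0.2915
−0.16·log₂(0.16) = 0.4230
−0.24·log₂(0.24) = 0.4941
Sum ≈ 2.2103 → 2.210 bits.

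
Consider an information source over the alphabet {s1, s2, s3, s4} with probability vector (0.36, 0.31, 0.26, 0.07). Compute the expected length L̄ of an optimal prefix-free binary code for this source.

1.97 bits/symbol

Repeatedly combine the two least-probable nodes; the expected code length is the sum of the merged weights.
merge 7/100 + 13/50 → 33/100
merge 31/100 + 33/100 → 16/25
merge 9/25 + 16/25 → 1
L = 33/100 + 16/25 + 1 = 197/100 = 1.97 bits/symbol.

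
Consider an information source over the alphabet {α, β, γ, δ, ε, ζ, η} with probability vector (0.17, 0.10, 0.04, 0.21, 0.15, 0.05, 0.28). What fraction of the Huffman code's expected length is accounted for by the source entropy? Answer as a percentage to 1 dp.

98.7%

Entropy H = −Σ p log₂ p ≈ 2.5662 bits.
Huffman merges: 1/25+1/20→9/100; 9/100+1/10→19/100; 3/20+17/100→8/25; 19/100+21/100→2/5; 7/25+8/25→3/5; 2/5+3/5→1. L = 13/5 ≈ 2.6000.
Efficiency = H/L = 2.5662/2.6000 = 98.7%.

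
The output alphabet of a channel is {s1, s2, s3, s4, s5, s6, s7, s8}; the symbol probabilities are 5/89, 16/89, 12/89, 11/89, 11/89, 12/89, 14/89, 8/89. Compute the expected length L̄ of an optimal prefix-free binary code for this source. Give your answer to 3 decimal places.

Repeatedly combine the two least-probable nodes; the expected code length is the sum of the merged weights.
merge 5/89 + 8/89 → 13/89
merge 11/89 + 11/89 → 22/89
merge 12/89 + 12/89 → 24/89
merge 13/89 + 14/89 → 27/89
merge 16/89 + 22/89 → 38/89
merge 24/89 + 27/89 → 51/89
merge 38/89 + 51/89 → 1
L = 13/89 + 22/89 + 24/89 + 27/89 + 38/89 + 51/89 + 1 = 264/89 ≈ 2.966 bits/symbol.

2.966 bits/symbol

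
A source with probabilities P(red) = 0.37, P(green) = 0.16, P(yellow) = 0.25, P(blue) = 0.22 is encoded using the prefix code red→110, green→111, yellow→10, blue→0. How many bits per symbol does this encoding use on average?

2.31 bits/symbol

L̄ = Σ pᵢ·ℓᵢ = 0.37·3 + 0.16·3 + 0.25·2 + 0.22·1 = 2.31 bits/symbol.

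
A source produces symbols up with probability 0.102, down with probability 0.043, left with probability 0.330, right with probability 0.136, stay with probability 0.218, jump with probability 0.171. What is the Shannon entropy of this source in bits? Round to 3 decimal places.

H = −Σ pᵢ log₂ pᵢ.
−0.102·log₂(0.102) = 0.3359
−0.043·log₂(0.043) = 0.1952
−0.330·log₂(0.330) = 0.5278
−0.136·log₂(0.136) = 0.3915
−0.218·log₂(0.218) = 0.4791
−0.171·log₂(0.171) = 0.4357
Sum ≈ 2.3652 → 2.365 bits.

2.365 bits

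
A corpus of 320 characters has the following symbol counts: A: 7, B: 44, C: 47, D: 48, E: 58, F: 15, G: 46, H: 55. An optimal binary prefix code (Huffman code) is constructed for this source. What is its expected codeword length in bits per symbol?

Probabilities are the counts divided by 320.
Repeatedly combine the two least-probable nodes; the expected code length is the sum of the merged weights.
merge 7/320 + 3/64 → 11/160
merge 11/160 + 11/80 → 33/160
merge 23/160 + 47/320 → 93/320
merge 3/20 + 11/64 → 103/320
merge 29/160 + 33/160 → 31/80
merge 93/320 + 103/320 → 49/80
merge 31/80 + 49/80 → 1
L = 11/160 + 33/160 + 93/320 + 103/320 + 31/80 + 49/80 + 1 = 231/80 = 2.8875 bits/symbol.

2.8875 bits/symbol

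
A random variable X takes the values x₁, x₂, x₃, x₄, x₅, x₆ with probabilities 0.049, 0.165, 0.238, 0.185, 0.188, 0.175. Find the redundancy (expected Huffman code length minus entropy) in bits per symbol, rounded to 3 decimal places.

0.095 bits

Entropy H = −Σ p log₂ p ≈ 2.4787 bits.
Huffman merges: 49/1000+33/200→107/500; 7/40+37/200→9/25; 47/250+107/500→201/500; 119/500+9/25→299/500; 201/500+299/500→1. L = 1287/500 ≈ 2.5740.
L − H = 2.5740 − 2.4787 = 0.095 bits.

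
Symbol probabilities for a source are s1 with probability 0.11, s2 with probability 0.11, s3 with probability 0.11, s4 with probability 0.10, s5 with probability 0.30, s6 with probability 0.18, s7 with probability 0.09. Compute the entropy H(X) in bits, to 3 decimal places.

H = −Σ pᵢ log₂ pᵢ.
−0.11·log₂(0.11) = 0.3503
−0.11·log₂(0.11) = 0.3503
−0.11·log₂(0.11) = 0.3503
−0.10·log₂(0.10) = 0.3322
−0.30·log₂(0.30) = 0.5211
−0.18·log₂(0.18) = 0.4453
−0.09·log₂(0.09) = 0.3127
Sum ≈ 2.6621 → 2.662 bits.

2.662 bits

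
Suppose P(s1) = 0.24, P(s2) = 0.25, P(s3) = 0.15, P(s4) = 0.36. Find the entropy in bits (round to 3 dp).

1.935 bits

H = −Σ pᵢ log₂ pᵢ.
−0.24·log₂(0.24) = 0.4941
−0.25·log₂(0.25) = 0.5000
−0.15·log₂(0.15) = 0.4105
−0.36·log₂(0.36) = 0.5306
Sum ≈ 1.9353 → 1.935 bits.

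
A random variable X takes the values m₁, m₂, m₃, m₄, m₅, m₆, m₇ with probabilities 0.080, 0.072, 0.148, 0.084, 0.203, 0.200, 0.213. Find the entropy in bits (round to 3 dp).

H = −Σ pᵢ log₂ pᵢ.
−0.080·log₂(0.080) = 0.2915
−0.072·log₂(0.072) = 0.2733
−0.148·log₂(0.148) = 0.4079
−0.084·log₂(0.084) = 0.3002
−0.203·log₂(0.203) = 0.4670
−0.200·log₂(0.200) = 0.4644
−0.213·log₂(0.213) = 0.4752
Sum ≈ 2.6795 → 2.680 bits.

2.680 bits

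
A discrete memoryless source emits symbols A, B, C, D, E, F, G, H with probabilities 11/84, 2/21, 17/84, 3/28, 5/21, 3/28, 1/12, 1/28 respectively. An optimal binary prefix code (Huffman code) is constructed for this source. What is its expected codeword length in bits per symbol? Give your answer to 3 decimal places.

2.881 bits/symbol

Repeatedly combine the two least-probable nodes; the expected code length is the sum of the merged weights.
merge 1/28 + 1/12 → 5/42
merge 2/21 + 3/28 → 17/84
merge 3/28 + 5/42 → 19/84
merge 11/84 + 17/84 → 1/3
merge 17/84 + 19/84 → 3/7
merge 5/21 + 1/3 → 4/7
merge 3/7 + 4/7 → 1
L = 5/42 + 17/84 + 19/84 + 1/3 + 3/7 + 4/7 + 1 = 121/42 ≈ 2.881 bits/symbol.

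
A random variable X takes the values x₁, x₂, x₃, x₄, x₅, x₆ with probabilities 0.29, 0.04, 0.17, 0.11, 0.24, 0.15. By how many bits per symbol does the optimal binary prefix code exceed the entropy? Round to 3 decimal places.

0.057 bits

Entropy H = −Σ p log₂ p ≈ 2.3932 bits.
Huffman merges: 1/25+11/100→3/20; 3/20+3/20→3/10; 17/100+6/25→41/100; 29/100+3/10→59/100; 41/100+59/100→1. L = 49/20 ≈ 2.4500.
L − H = 2.4500 − 2.3932 = 0.057 bits.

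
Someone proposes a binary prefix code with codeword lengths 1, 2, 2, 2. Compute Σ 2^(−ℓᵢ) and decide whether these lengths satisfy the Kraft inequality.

1.25; no

With common denominator 2^2 = 4: Σ 2^(−ℓᵢ) = 2/4 + 1/4 + 1/4 + 1/4 = 5/4 = 1.25.
Kraft's inequality requires Σ ≤ 1; here Σ = 1.25 > 1, so no such prefix code exists.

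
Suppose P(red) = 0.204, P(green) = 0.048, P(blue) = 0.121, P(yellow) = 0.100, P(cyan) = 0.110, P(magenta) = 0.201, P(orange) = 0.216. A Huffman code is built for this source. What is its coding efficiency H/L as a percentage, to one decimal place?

98.0%

Entropy H = −Σ p log₂ p ≈ 2.6721 bits.
Huffman merges: 6/125+1/10→37/250; 11/100+121/1000→231/1000; 37/250+201/1000→349/1000; 51/250+27/125→21/50; 231/1000+349/1000→29/50; 21/50+29/50→1. L = 341/125 ≈ 2.7280.
Efficiency = H/L = 2.6721/2.7280 = 98.0%.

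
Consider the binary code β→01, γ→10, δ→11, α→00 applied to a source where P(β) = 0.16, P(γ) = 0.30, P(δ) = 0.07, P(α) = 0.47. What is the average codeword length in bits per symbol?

L̄ = Σ pᵢ·ℓᵢ = 0.16·2 + 0.30·2 + 0.07·2 + 0.47·2 = 2 bits/symbol.

2 bits/symbol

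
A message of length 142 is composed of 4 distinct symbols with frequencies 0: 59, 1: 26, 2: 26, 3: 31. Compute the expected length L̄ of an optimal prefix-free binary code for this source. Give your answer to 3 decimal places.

Probabilities are the counts divided by 142.
Repeatedly combine the two least-probable nodes; the expected code length is the sum of the merged weights.
merge 13/71 + 13/71 → 26/71
merge 31/142 + 26/71 → 83/142
merge 59/142 + 83/142 → 1
L = 26/71 + 83/142 + 1 = 277/142 ≈ 1.951 bits/symbol.

1.951 bits/symbol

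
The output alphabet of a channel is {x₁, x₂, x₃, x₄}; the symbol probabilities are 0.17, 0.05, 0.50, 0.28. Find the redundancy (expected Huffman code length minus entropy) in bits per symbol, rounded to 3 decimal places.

Entropy H = −Σ p log₂ p ≈ 1.6649 bits.
Huffman merges: 1/20+17/100→11/50; 11/50+7/25→1/2; 1/2+1/2→1. L = 43/25 ≈ 1.7200.
L − H = 1.7200 − 1.6649 = 0.055 bits.

0.055 bits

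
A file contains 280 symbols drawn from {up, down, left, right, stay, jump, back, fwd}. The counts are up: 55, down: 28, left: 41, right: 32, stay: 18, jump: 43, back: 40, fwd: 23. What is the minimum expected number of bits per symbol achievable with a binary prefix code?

Probabilities are the counts divided by 280.
Repeatedly combine the two least-probable nodes; the expected code length is the sum of the merged weights.
merge 9/140 + 23/280 → 41/280
merge 1/10 + 4/35 → 3/14
merge 1/7 + 41/280 → 81/280
merge 41/280 + 43/280 → 3/10
merge 11/56 + 3/14 → 23/56
merge 81/280 + 3/10 → 33/56
merge 23/56 + 33/56 → 1
L = 41/280 + 3/14 + 81/280 + 3/10 + 23/56 + 33/56 + 1 = 59/20 = 2.95 bits/symbol.

2.95 bits/symbol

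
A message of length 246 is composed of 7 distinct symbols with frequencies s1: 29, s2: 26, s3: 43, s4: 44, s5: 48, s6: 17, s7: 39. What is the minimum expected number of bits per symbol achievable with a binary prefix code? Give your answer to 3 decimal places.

Probabilities are the counts divided by 246.
Repeatedly combine the two least-probable nodes; the expected code length is the sum of the merged weights.
merge 17/246 + 13/123 → 43/246
merge 29/246 + 13/82 → 34/123
merge 43/246 + 43/246 → 43/123
merge 22/123 + 8/41 → 46/123
merge 34/123 + 43/123 → 77/123
merge 46/123 + 77/123 → 1
L = 43/246 + 34/123 + 43/123 + 46/123 + 77/123 + 1 = 689/246 ≈ 2.801 bits/symbol.

2.801 bits/symbol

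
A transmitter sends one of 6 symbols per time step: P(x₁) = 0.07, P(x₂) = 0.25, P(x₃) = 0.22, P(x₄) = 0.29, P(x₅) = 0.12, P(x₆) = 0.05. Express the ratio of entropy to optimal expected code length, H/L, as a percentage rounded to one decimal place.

99.6%

Entropy H = −Σ p log₂ p ≈ 2.3502 bits.
Huffman merges: 1/20+7/100→3/25; 3/25+3/25→6/25; 11/50+6/25→23/50; 1/4+29/100→27/50; 23/50+27/50→1. L = 59/25 ≈ 2.3600.
Efficiency = H/L = 2.3502/2.3600 = 99.6%.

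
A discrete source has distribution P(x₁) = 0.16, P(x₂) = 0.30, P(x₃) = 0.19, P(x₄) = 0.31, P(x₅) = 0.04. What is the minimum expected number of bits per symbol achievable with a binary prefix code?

Repeatedly combine the two least-probable nodes; the expected code length is the sum of the merged weights.
merge 1/25 + 4/25 → 1/5
merge 19/100 + 1/5 → 39/100
merge 3/10 + 31/100 → 61/100
merge 39/100 + 61/100 → 1
L = 1/5 + 39/100 + 61/100 + 1 = 11/5 = 2.2 bits/symbol.

2.2 bits/symbol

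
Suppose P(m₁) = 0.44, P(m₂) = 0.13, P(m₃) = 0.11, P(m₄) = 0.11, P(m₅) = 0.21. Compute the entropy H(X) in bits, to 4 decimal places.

2.0772 bits

H = −Σ pᵢ log₂ pᵢ.
−0.44·log₂(0.44) = 0.5211
−0.13·log₂(0.13) = 0.3826
−0.11·log₂(0.11) = 0.3503
−0.11·log₂(0.11) = 0.3503
−0.21·log₂(0.21) = 0.4728
Sum ≈ 2.0772 → 2.0772 bits.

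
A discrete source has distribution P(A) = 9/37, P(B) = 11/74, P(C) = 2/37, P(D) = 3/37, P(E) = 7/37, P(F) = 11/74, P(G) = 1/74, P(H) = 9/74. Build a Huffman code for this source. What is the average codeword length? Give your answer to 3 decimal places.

2.784 bits/symbol

Repeatedly combine the two least-probable nodes; the expected code length is the sum of the merged weights.
merge 1/74 + 2/37 → 5/74
merge 5/74 + 3/37 → 11/74
merge 9/74 + 11/74 → 10/37
merge 11/74 + 11/74 → 11/37
merge 7/37 + 9/37 → 16/37
merge 10/37 + 11/37 → 21/37
merge 16/37 + 21/37 → 1
L = 5/74 + 11/74 + 10/37 + 11/37 + 16/37 + 21/37 + 1 = 103/37 ≈ 2.784 bits/symbol.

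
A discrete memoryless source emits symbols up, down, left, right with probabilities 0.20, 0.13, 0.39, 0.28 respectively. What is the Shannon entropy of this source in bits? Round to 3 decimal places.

H = −Σ pᵢ log₂ pᵢ.
−0.20·log₂(0.20) = 0.4644
−0.13·log₂(0.13) = 0.3826
−0.39·log₂(0.39) = 0.5298
−0.28·log₂(0.28) = 0.5142
Sum ≈ 1.8910 → 1.891 bits.

1.891 bits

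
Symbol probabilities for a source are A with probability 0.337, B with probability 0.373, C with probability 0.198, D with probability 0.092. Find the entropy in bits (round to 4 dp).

H = −Σ pᵢ log₂ pᵢ.
−0.337·log₂(0.337) = 0.5288
−0.373·log₂(0.373) = 0.5307
−0.198·log₂(0.198) = 0.4626
−0.092·log₂(0.092) = 0.3167
Sum ≈ 1.8388 → 1.8388 bits.

1.8388 bits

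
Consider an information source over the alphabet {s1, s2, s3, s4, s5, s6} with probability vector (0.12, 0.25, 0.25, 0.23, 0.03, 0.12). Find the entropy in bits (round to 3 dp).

2.374 bits

H = −Σ pᵢ log₂ pᵢ.
−0.12·log₂(0.12) = 0.3671
−0.25·log₂(0.25) = 0.5000
−0.25·log₂(0.25) = 0.5000
−0.23·log₂(0.23) = 0.4877
−0.03·log₂(0.03) = 0.1518
−0.12·log₂(0.12) = 0.3671
Sum ≈ 2.3736 → 2.374 bits.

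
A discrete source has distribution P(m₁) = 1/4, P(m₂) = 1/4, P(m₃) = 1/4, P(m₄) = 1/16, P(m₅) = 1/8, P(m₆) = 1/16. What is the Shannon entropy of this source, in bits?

2.375 bits

Each probability is a power of 1/2, so log₂(1/p) is an integer.
H = Σ p·log₂(1/p) = 1/4·2 + 1/4·2 + 1/4·2 + 1/16·4 + 1/8·3 + 1/16·4 = 2.375 bits.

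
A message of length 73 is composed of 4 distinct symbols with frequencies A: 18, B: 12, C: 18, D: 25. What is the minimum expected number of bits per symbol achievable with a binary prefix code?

Probabilities are the counts divided by 73.
Repeatedly combine the two least-probable nodes; the expected code length is the sum of the merged weights.
merge 12/73 + 18/73 → 30/73
merge 18/73 + 25/73 → 43/73
merge 30/73 + 43/73 → 1
L = 30/73 + 43/73 + 1 = 2 bits/symbol.

2 bits/symbol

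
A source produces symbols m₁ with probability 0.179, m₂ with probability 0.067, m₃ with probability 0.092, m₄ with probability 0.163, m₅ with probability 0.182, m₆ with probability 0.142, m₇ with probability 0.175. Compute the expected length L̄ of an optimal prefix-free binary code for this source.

Repeatedly combine the two least-probable nodes; the expected code length is the sum of the merged weights.
merge 67/1000 + 23/250 → 159/1000
merge 71/500 + 159/1000 → 301/1000
merge 163/1000 + 7/40 → 169/500
merge 179/1000 + 91/500 → 361/1000
merge 301/1000 + 169/500 → 639/1000
merge 361/1000 + 639/1000 → 1
L = 159/1000 + 301/1000 + 169/500 + 361/1000 + 639/1000 + 1 = 1399/500 = 2.798 bits/symbol.

2.798 bits/symbol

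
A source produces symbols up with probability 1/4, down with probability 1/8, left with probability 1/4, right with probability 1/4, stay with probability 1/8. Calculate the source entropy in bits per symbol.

2.25 bits

Each probability is a power of 1/2, so log₂(1/p) is an integer.
H = Σ p·log₂(1/p) = 1/4·2 + 1/8·3 + 1/4·2 + 1/4·2 + 1/8·3 = 2.25 bits.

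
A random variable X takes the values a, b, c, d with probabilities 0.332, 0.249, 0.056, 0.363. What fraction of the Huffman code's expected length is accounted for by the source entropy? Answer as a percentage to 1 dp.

92.2%

Entropy H = −Σ p log₂ p ≈ 1.7911 bits.
Huffman merges: 7/125+249/1000→61/200; 61/200+83/250→637/1000; 363/1000+637/1000→1. L = 971/500 ≈ 1.9420.
Efficiency = H/L = 1.7911/1.9420 = 92.2%.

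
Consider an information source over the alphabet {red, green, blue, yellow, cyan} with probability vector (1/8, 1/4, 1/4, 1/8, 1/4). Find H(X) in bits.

Each probability is a power of 1/2, so log₂(1/p) is an integer.
H = Σ p·log₂(1/p) = 1/8·3 + 1/4·2 + 1/4·2 + 1/8·3 + 1/4·2 = 2.25 bits.

2.25 bits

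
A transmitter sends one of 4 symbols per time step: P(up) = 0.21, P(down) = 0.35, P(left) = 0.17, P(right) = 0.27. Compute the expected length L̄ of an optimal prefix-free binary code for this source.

2 bits/symbol

Repeatedly combine the two least-probable nodes; the expected code length is the sum of the merged weights.
merge 17/100 + 21/100 → 19/50
merge 27/100 + 7/20 → 31/50
merge 19/50 + 31/50 → 1
L = 19/50 + 31/50 + 1 = 2 bits/symbol.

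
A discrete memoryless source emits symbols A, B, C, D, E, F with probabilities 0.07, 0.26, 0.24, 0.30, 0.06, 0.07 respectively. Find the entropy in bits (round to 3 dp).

2.301 bits

H = −Σ pᵢ log₂ pᵢ.
−0.07·log₂(0.07) = 0.2686
−0.26·log₂(0.26) = 0.5053
−0.24·log₂(0.24) = 0.4941
−0.30·log₂(0.30) = 0.5211
−0.06·log₂(0.06) = 0.2435
−0.07·log₂(0.07) = 0.2686
Sum ≈ 2.3012 → 2.301 bits.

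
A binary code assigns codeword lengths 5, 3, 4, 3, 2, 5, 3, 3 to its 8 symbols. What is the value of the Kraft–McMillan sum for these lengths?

With common denominator 2^5 = 32: Σ 2^(−ℓᵢ) = 1/32 + 4/32 + 2/32 + 4/32 + 8/32 + 1/32 + 4/32 + 4/32 = 28/32 = 0.875.

0.875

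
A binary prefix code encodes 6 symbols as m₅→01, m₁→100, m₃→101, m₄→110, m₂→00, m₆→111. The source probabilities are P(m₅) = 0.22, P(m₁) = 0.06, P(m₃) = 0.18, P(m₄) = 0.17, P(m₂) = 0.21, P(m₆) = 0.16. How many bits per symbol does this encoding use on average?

2.57 bits/symbol

L̄ = Σ pᵢ·ℓᵢ = 0.22·2 + 0.06·3 + 0.18·3 + 0.17·3 + 0.21·2 + 0.16·3 = 2.57 bits/symbol.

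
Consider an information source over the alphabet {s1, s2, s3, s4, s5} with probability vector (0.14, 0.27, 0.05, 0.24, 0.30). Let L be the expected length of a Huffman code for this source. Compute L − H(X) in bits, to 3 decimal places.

Entropy H = −Σ p log₂ p ≈ 2.1385 bits.
Huffman merges: 1/20+7/50→19/100; 19/100+6/25→43/100; 27/100+3/10→57/100; 43/100+57/100→1. L = 219/100 ≈ 2.1900.
L − H = 2.1900 − 2.1385 = 0.052 bits.

0.052 bits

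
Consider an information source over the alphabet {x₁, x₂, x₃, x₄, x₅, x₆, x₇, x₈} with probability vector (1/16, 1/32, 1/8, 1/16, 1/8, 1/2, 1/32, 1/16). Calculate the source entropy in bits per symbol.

Each probability is a power of 1/2, so log₂(1/p) is an integer.
H = Σ p·log₂(1/p) = 1/16·4 + 1/32·5 + 1/8·3 + 1/16·4 + 1/8·3 + 1/2·1 + 1/32·5 + 1/16·4 = 2.3125 bits.

2.3125 bits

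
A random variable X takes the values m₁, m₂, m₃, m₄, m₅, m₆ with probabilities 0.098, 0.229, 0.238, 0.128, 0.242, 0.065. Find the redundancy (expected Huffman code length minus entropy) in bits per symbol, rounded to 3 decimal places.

0.014 bits

Entropy H = −Σ p log₂ p ≈ 2.4396 bits.
Huffman merges: 13/200+49/500→163/1000; 16/125+163/1000→291/1000; 229/1000+119/500→467/1000; 121/500+291/1000→533/1000; 467/1000+533/1000→1. L = 1227/500 ≈ 2.4540.
L − H = 2.4540 − 2.4396 = 0.014 bits.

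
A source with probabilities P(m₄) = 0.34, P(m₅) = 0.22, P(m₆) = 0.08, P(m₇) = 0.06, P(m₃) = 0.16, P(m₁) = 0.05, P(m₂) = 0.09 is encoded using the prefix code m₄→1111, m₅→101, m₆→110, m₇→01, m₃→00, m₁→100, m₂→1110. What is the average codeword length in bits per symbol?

3.21 bits/symbol

L̄ = Σ pᵢ·ℓᵢ = 0.34·4 + 0.22·3 + 0.08·3 + 0.06·2 + 0.16·2 + 0.05·3 + 0.09·4 = 3.21 bits/symbol.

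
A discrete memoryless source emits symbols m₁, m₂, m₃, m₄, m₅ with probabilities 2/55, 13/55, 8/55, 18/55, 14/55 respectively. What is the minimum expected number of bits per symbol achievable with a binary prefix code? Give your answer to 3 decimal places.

Repeatedly combine the two least-probable nodes; the expected code length is the sum of the merged weights.
merge 2/55 + 8/55 → 2/11
merge 2/11 + 13/55 → 23/55
merge 14/55 + 18/55 → 32/55
merge 23/55 + 32/55 → 1
L = 2/11 + 23/55 + 32/55 + 1 = 24/11 ≈ 2.182 bits/symbol.

2.182 bits/symbol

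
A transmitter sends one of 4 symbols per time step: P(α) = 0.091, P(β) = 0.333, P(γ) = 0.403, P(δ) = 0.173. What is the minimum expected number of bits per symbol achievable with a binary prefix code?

1.861 bits/symbol

Repeatedly combine the two least-probable nodes; the expected code length is the sum of the merged weights.
merge 91/1000 + 173/1000 → 33/125
merge 33/125 + 333/1000 → 597/1000
merge 403/1000 + 597/1000 → 1
L = 33/125 + 597/1000 + 1 = 1861/1000 = 1.861 bits/symbol.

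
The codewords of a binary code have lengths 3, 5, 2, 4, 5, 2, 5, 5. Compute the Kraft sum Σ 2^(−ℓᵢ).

0.8125

With common denominator 2^5 = 32: Σ 2^(−ℓᵢ) = 4/32 + 1/32 + 8/32 + 2/32 + 1/32 + 8/32 + 1/32 + 1/32 = 26/32 = 0.8125.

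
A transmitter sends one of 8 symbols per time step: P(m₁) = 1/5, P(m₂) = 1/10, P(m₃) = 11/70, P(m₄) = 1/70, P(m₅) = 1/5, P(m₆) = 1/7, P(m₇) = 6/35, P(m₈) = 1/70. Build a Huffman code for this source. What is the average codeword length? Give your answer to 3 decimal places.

Repeatedly combine the two least-probable nodes; the expected code length is the sum of the merged weights.
merge 1/70 + 1/70 → 1/35
merge 1/35 + 1/10 → 9/70
merge 9/70 + 1/7 → 19/70
merge 11/70 + 6/35 → 23/70
merge 1/5 + 1/5 → 2/5
merge 19/70 + 23/70 → 3/5
merge 2/5 + 3/5 → 1
L = 1/35 + 9/70 + 19/70 + 23/70 + 2/5 + 3/5 + 1 = 193/70 ≈ 2.757 bits/symbol.

2.757 bits/symbol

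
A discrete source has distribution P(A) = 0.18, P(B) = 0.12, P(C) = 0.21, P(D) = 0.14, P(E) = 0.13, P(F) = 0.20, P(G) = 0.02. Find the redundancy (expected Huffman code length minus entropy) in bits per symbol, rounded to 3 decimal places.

Entropy H = −Σ p log₂ p ≈ 2.6422 bits.
Huffman merges: 1/50+3/25→7/50; 13/100+7/50→27/100; 7/50+9/50→8/25; 1/5+21/100→41/100; 27/100+8/25→59/100; 41/100+59/100→1. L = 273/100 ≈ 2.7300.
L − H = 2.7300 − 2.6422 = 0.088 bits.

0.088 bits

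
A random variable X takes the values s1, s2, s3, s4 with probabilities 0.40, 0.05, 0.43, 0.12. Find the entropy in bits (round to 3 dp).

1.635 bits

H = −Σ pᵢ log₂ pᵢ.
−0.40·log₂(0.40) = 0.5288
−0.05·log₂(0.05) = 0.2161
−0.43·log₂(0.43) = 0.5236
−0.12·log₂(0.12) = 0.3671
Sum ≈ 1.6355 → 1.635 bits.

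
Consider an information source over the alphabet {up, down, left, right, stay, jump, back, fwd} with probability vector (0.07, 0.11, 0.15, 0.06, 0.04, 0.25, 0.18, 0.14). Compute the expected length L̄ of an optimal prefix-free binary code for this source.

Repeatedly combine the two least-probable nodes; the expected code length is the sum of the merged weights.
merge 1/25 + 3/50 → 1/10
merge 7/100 + 1/10 → 17/100
merge 11/100 + 7/50 → 1/4
merge 3/20 + 17/100 → 8/25
merge 9/50 + 1/4 → 43/100
merge 1/4 + 8/25 → 57/100
merge 43/100 + 57/100 → 1
L = 1/10 + 17/100 + 1/4 + 8/25 + 43/100 + 57/100 + 1 = 71/25 = 2.84 bits/symbol.

2.84 bits/symbol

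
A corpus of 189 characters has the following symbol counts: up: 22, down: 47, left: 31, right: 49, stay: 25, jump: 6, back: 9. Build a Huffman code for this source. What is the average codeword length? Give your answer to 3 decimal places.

2.571 bits/symbol

Probabilities are the counts divided by 189.
Repeatedly combine the two least-probable nodes; the expected code length is the sum of the merged weights.
merge 2/63 + 1/21 → 5/63
merge 5/63 + 22/189 → 37/189
merge 25/189 + 31/189 → 8/27
merge 37/189 + 47/189 → 4/9
merge 7/27 + 8/27 → 5/9
merge 4/9 + 5/9 → 1
L = 5/63 + 37/189 + 8/27 + 4/9 + 5/9 + 1 = 18/7 ≈ 2.571 bits/symbol.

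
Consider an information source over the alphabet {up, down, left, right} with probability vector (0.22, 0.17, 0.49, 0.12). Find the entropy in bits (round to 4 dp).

H = −Σ pᵢ log₂ pᵢ.
−0.22·log₂(0.22) = 0.4806
−0.17·log₂(0.17) = 0.4346
−0.49·log₂(0.49) = 0.5043
−0.12·log₂(0.12) = 0.3671
Sum ≈ 1.7865 → 1.7865 bits.

1.7865 bits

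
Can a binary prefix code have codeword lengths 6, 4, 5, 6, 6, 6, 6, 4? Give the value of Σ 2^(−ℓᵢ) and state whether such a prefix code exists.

With common denominator 2^6 = 64: Σ 2^(−ℓᵢ) = 1/64 + 4/64 + 2/64 + 1/64 + 1/64 + 1/64 + 1/64 + 4/64 = 15/64 = 0.234375.
Kraft's inequality requires Σ ≤ 1; here Σ = 0.234375 ≤ 1, so such a prefix code exists.

0.234375; yes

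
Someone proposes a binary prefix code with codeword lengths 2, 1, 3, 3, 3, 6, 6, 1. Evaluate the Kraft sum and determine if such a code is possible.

1.65625; no

With common denominator 2^6 = 64: Σ 2^(−ℓᵢ) = 16/64 + 32/64 + 8/64 + 8/64 + 8/64 + 1/64 + 1/64 + 32/64 = 106/64 = 1.65625.
Kraft's inequality requires Σ ≤ 1; here Σ = 1.65625 > 1, so no such prefix code exists.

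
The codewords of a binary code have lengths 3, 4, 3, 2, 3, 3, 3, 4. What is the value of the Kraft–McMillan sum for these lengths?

1

With common denominator 2^4 = 16: Σ 2^(−ℓᵢ) = 2/16 + 1/16 + 2/16 + 4/16 + 2/16 + 2/16 + 2/16 + 1/16 = 16/16 = 1.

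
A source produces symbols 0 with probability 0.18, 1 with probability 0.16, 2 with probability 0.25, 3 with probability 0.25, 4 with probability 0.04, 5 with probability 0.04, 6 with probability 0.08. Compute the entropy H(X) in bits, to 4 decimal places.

2.5313 bits

H = −Σ pᵢ log₂ pᵢ.
−0.18·log₂(0.18) = 0.4453
−0.16·log₂(0.16) = 0.4230
−0.25·log₂(0.25) = 0.5000
−0.25·log₂(0.25) = 0.5000
−0.04·log₂(0.04) = 0.1858
−0.04·log₂(0.04) = 0.1858
−0.08·log₂(0.08) = 0.2915
Sum ≈ 2.5313 → 2.5313 bits.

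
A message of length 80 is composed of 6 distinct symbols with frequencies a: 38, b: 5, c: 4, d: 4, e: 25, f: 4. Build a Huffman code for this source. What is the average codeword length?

1.95 bits/symbol

Probabilities are the counts divided by 80.
Repeatedly combine the two least-probable nodes; the expected code length is the sum of the merged weights.
merge 1/20 + 1/20 → 1/10
merge 1/20 + 1/16 → 9/80
merge 1/10 + 9/80 → 17/80
merge 17/80 + 5/16 → 21/40
merge 19/40 + 21/40 → 1
L = 1/10 + 9/80 + 17/80 + 21/40 + 1 = 39/20 = 1.95 bits/symbol.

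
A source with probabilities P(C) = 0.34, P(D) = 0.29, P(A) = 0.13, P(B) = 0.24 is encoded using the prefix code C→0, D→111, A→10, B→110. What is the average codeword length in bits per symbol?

2.19 bits/symbol

L̄ = Σ pᵢ·ℓᵢ = 0.34·1 + 0.29·3 + 0.13·2 + 0.24·3 = 2.19 bits/symbol.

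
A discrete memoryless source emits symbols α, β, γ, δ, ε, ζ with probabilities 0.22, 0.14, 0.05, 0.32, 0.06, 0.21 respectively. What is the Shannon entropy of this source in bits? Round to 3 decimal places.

2.336 bits

H = −Σ pᵢ log₂ pᵢ.
−0.22·log₂(0.22) = 0.4806
−0.14·log₂(0.14) = 0.3971
−0.05·log₂(0.05) = 0.2161
−0.32·log₂(0.32) = 0.5260
−0.06·log₂(0.06) = 0.2435
−0.21·log₂(0.21) = 0.4728
Sum ≈ 2.3362 → 2.336 bits.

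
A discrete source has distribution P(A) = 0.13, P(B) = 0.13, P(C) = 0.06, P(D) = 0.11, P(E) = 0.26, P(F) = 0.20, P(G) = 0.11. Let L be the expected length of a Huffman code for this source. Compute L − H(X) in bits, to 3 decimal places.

Entropy H = −Σ p log₂ p ≈ 2.6791 bits.
Huffman merges: 3/50+11/100→17/100; 11/100+13/100→6/25; 13/100+17/100→3/10; 1/5+6/25→11/25; 13/50+3/10→14/25; 11/25+14/25→1. L = 271/100 ≈ 2.7100.
L − H = 2.7100 − 2.6791 = 0.031 bits.

0.031 bits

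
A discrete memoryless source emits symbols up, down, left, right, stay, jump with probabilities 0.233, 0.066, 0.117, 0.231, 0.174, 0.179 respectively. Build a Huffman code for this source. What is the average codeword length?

2.536 bits/symbol

Repeatedly combine the two least-probable nodes; the expected code length is the sum of the merged weights.
merge 33/500 + 117/1000 → 183/1000
merge 87/500 + 179/1000 → 353/1000
merge 183/1000 + 231/1000 → 207/500
merge 233/1000 + 353/1000 → 293/500
merge 207/500 + 293/500 → 1
L = 183/1000 + 353/1000 + 207/500 + 293/500 + 1 = 317/125 = 2.536 bits/symbol.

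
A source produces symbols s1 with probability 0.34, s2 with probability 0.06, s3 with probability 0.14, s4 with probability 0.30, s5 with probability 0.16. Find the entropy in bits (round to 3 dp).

2.114 bits

H = −Σ pᵢ log₂ pᵢ.
−0.34·log₂(0.34) = 0.5292
−0.06·log₂(0.06) = 0.2435
−0.14·log₂(0.14) = 0.3971
−0.30·log₂(0.30) = 0.5211
−0.16·log₂(0.16) = 0.4230
Sum ≈ 2.1139 → 2.114 bits.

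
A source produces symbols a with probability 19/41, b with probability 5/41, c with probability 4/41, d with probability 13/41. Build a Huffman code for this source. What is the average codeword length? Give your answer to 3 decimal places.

Repeatedly combine the two least-probable nodes; the expected code length is the sum of the merged weights.
merge 4/41 + 5/41 → 9/41
merge 9/41 + 13/41 → 22/41
merge 19/41 + 22/41 → 1
L = 9/41 + 22/41 + 1 = 72/41 ≈ 1.756 bits/symbol.

1.756 bits/symbol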